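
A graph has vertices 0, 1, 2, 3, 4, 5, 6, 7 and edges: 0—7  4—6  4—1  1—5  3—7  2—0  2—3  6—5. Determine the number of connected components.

2

Starting from 1 we can reach 1, 4, 5, 6. That is one component of size 4.
Starting from 0 we can reach 0, 2, 3, 7. That is one component of size 4.
Total: 2 components.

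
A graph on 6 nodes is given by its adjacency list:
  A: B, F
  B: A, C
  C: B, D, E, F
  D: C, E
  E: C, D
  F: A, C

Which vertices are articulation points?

C

Removing C increases the component count from 1 to 2, so C is a cut vertex.
By contrast removing F leaves 1 component; it is not a cut vertex. No other vertex is a cut vertex either.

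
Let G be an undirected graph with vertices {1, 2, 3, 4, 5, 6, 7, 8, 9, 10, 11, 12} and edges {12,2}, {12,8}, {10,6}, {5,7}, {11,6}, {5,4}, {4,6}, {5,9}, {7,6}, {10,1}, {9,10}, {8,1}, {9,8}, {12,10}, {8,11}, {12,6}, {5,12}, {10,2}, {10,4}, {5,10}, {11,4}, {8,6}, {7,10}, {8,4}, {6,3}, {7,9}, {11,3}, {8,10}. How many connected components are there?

1

Starting from 1 we can reach 1, 2, 3, 4, 5, 6, 7, 8, 9, 10, 11, 12. That is one component of size 12.
Total: 1 component.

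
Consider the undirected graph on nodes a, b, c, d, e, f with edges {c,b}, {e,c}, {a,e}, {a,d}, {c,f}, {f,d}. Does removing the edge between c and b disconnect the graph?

Yes

Removing c–b leaves no path between c and b: the component count goes from 1 to 2. So it is a bridge.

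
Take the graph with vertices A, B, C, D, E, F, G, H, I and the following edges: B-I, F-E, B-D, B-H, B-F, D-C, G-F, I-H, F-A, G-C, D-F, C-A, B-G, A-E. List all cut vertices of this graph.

B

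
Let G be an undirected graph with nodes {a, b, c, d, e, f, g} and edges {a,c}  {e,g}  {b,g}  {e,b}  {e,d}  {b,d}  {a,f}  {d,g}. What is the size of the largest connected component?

Starting from a we can reach a, c, f. That is one component of size 3.
Starting from b we can reach b, d, e, g. That is one component of size 4.
The largest has 4 vertices.

4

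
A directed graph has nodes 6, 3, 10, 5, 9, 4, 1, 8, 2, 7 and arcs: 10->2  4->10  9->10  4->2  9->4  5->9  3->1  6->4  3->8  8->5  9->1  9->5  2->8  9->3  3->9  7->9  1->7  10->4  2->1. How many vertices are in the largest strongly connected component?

{1, 2, 3, 4, 5, 7, 8, 9, 10} are all mutually reachable — one SCC of size 9.
{6} is an SCC by itself.
The largest has 9 vertices.

9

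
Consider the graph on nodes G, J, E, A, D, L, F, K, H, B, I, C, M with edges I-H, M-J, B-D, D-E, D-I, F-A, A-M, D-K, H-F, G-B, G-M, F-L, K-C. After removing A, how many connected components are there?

With A gone, the remaining components are: {B, C, D, E, F, G, H, I, J, K, L, M}.
That is 1 component.

1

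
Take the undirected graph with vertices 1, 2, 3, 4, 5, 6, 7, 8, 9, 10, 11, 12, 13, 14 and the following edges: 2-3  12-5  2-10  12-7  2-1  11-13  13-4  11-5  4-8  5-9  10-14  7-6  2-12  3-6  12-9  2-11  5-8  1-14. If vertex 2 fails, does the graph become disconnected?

Yes

Deleting 2 raises the number of components from 1 to 2, so 2 is a cut vertex.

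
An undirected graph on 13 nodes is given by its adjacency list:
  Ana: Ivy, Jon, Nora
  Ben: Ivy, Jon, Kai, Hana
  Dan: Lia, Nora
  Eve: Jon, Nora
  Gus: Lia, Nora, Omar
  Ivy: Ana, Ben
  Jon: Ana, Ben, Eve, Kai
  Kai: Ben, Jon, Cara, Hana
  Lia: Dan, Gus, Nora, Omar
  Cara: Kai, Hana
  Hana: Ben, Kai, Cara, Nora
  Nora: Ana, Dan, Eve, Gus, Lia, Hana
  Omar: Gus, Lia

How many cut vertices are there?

Removing Nora increases the component count from 1 to 2, so Nora is a cut vertex.
By contrast removing Ben leaves 1 component; it is not a cut vertex. No other vertex is a cut vertex either.

1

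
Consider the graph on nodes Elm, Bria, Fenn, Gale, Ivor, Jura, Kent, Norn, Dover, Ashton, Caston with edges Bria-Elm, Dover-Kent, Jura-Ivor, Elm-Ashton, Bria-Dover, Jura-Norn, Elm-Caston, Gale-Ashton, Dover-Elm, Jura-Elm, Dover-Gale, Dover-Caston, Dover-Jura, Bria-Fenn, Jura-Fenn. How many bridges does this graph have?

The edges on the cycle Dover-Jura-Elm-Caston-Dover are not bridges since each lies on that cycle.
But removing Ivor-Jura disconnects Ivor from Jura; removing Kent-Dover disconnects Kent from Dover; removing Jura-Norn disconnects Jura from Norn — these are bridges.
That makes 3 bridges.

3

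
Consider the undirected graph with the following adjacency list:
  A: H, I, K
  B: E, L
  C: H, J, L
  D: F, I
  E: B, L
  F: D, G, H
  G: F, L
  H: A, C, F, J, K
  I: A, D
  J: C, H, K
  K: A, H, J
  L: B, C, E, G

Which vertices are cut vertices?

L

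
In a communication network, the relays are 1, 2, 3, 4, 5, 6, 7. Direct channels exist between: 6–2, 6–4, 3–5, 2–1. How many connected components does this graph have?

3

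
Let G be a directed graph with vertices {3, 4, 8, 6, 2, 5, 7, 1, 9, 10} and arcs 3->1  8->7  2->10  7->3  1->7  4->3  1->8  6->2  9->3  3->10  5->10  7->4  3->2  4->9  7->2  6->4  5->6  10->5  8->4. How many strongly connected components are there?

{1, 2, 3, 4, 5, 6, 7, 8, 9, 10} are all mutually reachable — one SCC of size 10.
That gives 1 strongly connected component.

1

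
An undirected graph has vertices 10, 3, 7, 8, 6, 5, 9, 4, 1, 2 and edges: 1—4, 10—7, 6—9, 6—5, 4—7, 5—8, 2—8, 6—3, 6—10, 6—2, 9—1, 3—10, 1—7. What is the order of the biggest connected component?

Starting from 1 we can reach 1, 2, 3, 4, 5, 6, 7, 8, 9, 10. That is one component of size 10.
The largest has 10 vertices.

10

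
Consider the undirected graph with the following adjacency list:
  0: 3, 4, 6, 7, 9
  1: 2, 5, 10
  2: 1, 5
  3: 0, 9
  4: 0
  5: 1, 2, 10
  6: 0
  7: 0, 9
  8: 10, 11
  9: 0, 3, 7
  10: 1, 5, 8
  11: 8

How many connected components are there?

Starting from 1 we can reach 1, 2, 5, 8, 10, 11. That is one component of size 6.
Starting from 0 we can reach 0, 3, 4, 6, 7, 9. That is one component of size 6.
Total: 2 components.

2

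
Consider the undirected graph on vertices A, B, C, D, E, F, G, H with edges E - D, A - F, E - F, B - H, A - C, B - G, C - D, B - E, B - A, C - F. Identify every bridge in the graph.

B-G, B-H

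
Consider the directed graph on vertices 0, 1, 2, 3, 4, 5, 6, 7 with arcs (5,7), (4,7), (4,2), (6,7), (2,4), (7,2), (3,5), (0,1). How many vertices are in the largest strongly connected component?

{2, 4, 7} are all mutually reachable — one SCC of size 3.
{3} is an SCC by itself.
{0} is an SCC by itself.
{6} is an SCC by itself.
{1} is an SCC by itself.
(and 1 more singleton SCC)
The largest has 3 vertices.

3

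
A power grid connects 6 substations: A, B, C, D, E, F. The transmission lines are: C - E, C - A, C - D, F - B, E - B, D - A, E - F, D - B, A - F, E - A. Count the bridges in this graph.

0

The edges on the cycle C-D-A-F-E-C are not bridges since each lies on that cycle.
Every edge lies on some cycle, so there are no bridges.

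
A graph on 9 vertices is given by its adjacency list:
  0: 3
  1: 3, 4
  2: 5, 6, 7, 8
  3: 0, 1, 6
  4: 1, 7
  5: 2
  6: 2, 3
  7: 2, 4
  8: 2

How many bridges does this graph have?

3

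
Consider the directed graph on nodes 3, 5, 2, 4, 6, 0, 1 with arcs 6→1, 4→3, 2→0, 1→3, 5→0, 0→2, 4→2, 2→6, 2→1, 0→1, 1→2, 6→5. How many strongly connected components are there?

{0, 1, 2, 5, 6} are all mutually reachable — one SCC of size 5.
{4} is an SCC by itself.
{3} is an SCC by itself.
That gives 3 strongly connected components.

3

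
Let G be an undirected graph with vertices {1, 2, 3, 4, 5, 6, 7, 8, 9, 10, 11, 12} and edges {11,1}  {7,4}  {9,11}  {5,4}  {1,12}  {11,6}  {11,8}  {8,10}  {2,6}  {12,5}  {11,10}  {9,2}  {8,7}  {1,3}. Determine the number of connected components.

1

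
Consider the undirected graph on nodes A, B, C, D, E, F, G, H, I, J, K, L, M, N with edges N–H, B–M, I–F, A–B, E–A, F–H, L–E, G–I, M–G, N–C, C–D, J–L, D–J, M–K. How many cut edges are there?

1

The edges on the cycle N-C-D-J-L-E-A-B-M-G-I-F-H-N are not bridges since each lies on that cycle.
But removing M–K disconnects M from K — this is a bridge.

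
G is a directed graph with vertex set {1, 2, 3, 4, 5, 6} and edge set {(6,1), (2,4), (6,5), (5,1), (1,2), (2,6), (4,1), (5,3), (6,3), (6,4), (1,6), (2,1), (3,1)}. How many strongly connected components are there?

1

{1, 2, 3, 4, 5, 6} are all mutually reachable — one SCC of size 6.
That gives 1 strongly connected component.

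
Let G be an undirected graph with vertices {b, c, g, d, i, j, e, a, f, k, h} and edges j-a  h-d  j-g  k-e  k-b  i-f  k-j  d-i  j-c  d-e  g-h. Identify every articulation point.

Removing d increases the component count from 1 to 2, so d is a cut vertex.
Removing i increases the component count from 1 to 2, so i is a cut vertex.
Removing j increases the component count from 1 to 3, so j is a cut vertex.
Likewise k is a cut vertex.
By contrast removing a leaves 1 component; it is not a cut vertex. No other vertex is a cut vertex either.

d, i, j, k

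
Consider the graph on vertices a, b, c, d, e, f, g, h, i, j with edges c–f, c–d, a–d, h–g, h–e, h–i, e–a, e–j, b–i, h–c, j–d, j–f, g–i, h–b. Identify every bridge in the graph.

The edges on the cycle e-a-d-j-e are not bridges since each lies on that cycle.
Every edge lies on some cycle, so there are no bridges.

none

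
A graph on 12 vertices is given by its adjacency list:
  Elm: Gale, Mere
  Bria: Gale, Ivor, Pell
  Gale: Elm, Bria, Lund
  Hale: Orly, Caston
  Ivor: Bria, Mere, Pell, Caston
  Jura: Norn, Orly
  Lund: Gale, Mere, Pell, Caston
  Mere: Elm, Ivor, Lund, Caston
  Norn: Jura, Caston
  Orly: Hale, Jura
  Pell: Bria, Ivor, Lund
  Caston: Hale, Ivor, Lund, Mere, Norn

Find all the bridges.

none

The edges on the cycle Caston-Hale-Orly-Jura-Norn-Caston are not bridges since each lies on that cycle.
Every edge lies on some cycle, so there are no bridges.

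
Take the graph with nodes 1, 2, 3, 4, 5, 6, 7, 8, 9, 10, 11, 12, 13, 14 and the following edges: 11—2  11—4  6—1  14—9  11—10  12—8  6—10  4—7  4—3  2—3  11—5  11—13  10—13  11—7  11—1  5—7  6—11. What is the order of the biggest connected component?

Starting from 8 we can reach 8, 12. That is one component of size 2.
Starting from 9 we can reach 9, 14. That is one component of size 2.
Starting from 1 we can reach 1, 2, 3, 4, 5, 6, 7, 10, 11, 13. That is one component of size 10.
The largest has 10 vertices.

10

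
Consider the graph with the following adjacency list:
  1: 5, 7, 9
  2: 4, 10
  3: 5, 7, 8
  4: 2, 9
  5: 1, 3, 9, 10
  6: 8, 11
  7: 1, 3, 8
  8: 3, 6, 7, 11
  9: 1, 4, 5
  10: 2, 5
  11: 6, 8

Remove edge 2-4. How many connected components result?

1

2 and 4 are still connected via 2-10-5-9-4, so the component count stays at 1.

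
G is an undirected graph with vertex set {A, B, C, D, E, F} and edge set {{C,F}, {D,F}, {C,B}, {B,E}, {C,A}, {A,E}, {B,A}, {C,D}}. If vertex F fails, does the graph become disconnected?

Deleting F leaves 1 component (was 1) (its neighbors C, D remain connected to each other), so F is not a cut vertex.

No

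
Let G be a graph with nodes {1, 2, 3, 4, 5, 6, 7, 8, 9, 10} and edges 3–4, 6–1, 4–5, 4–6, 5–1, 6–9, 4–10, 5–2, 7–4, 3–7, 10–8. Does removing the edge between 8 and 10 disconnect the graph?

Yes

Removing 8–10 leaves no path between 8 and 10: the component count goes from 1 to 2. So it is a bridge.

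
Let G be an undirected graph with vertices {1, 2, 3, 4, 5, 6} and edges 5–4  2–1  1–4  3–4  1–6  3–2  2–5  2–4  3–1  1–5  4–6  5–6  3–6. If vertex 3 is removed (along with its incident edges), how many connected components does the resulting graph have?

With 3 gone, the remaining components are: {1, 2, 4, 5, 6}.
That is 1 component.

1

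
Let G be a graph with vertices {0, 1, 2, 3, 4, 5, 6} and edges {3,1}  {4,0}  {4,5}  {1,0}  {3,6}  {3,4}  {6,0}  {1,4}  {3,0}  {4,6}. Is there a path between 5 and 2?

The component containing 5 is {0, 1, 3, 4, 5, 6}, and 2 is not in it.

No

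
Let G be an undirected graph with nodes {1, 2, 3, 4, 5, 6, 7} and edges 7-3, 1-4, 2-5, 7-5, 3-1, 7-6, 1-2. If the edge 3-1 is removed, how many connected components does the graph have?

1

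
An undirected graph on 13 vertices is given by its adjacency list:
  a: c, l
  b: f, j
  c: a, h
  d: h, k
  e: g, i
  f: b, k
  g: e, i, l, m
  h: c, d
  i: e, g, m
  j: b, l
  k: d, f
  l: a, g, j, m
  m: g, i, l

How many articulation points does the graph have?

1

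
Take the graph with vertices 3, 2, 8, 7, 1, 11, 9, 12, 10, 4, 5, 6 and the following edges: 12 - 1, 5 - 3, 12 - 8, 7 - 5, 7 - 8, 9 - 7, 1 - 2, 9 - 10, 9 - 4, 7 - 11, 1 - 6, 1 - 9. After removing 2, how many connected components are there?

1

With 2 gone, the remaining components are: {1, 3, 4, 5, 6, 7, 8, 9, 10, 11, 12}.
That is 1 component.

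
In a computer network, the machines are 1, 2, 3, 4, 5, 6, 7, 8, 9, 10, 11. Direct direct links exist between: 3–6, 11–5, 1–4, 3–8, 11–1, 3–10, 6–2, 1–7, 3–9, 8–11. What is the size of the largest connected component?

11

Starting from 1 we can reach 1, 2, 3, 4, 5, 6, 7, 8, 9, 10, 11. That is one component of size 11.
The largest has 11 vertices.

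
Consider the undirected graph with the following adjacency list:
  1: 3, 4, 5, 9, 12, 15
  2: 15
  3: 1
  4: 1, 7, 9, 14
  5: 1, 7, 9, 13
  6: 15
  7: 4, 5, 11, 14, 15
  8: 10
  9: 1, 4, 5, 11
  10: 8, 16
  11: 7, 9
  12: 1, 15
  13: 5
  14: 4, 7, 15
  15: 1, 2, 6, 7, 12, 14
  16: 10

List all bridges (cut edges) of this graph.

The edges on the cycle 5-1-15-14-4-9-5 are not bridges since each lies on that cycle.
But removing 8-10 disconnects 8 from 10; removing 2-15 disconnects 2 from 15; removing 10-16 disconnects 10 from 16; removing 3-1 disconnects 3 from 1 — these are bridges.
In total 6 edges are bridges.

1-3, 10-16, 10-8, 13-5, 15-2, 15-6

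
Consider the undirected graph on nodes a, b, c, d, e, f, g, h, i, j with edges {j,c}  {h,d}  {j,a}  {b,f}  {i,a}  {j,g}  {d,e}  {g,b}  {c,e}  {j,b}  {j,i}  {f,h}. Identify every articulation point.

j

Removing j increases the component count from 1 to 2, so j is a cut vertex.
By contrast removing d leaves 1 component; it is not a cut vertex. No other vertex is a cut vertex either.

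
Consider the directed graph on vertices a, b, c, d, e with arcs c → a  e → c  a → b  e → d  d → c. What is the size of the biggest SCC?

1

{c} is an SCC by itself.
{d} is an SCC by itself.
{b} is an SCC by itself.
{a} is an SCC by itself.
{e} is an SCC by itself.
The largest has 1 vertex.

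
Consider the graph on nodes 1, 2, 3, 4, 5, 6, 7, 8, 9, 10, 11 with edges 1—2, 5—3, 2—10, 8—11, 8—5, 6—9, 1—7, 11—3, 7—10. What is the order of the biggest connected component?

4 is isolated — a component by itself.
Starting from 6 we can reach 6, 9. That is one component of size 2.
Starting from 3 we can reach 3, 5, 8, 11. That is one component of size 4.
Starting from 1 we can reach 1, 2, 7, 10. That is one component of size 4.
The largest has 4 vertices.

4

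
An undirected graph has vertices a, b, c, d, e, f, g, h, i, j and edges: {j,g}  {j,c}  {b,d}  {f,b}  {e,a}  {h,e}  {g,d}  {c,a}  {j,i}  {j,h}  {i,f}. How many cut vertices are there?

Removing j increases the component count from 1 to 2, so j is a cut vertex.
By contrast removing b leaves 1 component; it is not a cut vertex. No other vertex is a cut vertex either.

1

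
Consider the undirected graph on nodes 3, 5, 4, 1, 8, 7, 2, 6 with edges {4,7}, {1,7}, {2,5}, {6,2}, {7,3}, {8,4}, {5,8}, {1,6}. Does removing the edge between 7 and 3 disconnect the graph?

Yes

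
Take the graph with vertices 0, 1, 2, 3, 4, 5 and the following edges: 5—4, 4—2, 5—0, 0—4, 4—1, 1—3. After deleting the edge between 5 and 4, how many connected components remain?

5 and 4 are still connected via 5-0-4, so the component count stays at 1.

1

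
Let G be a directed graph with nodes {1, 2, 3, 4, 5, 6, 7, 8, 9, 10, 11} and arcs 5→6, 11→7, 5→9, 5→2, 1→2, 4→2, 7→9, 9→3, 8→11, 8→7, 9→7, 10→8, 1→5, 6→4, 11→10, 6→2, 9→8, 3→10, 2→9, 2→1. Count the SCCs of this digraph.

2

{3, 7, 8, 9, 10, 11} are all mutually reachable — one SCC of size 6.
{1, 2, 4, 5, 6} are all mutually reachable — one SCC of size 5.
That gives 2 strongly connected components.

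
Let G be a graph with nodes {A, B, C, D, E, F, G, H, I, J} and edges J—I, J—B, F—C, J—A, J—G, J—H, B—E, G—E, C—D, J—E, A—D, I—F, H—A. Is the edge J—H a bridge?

No

After removing J—H, the path J-A-H still connects them, so the edge is not a bridge.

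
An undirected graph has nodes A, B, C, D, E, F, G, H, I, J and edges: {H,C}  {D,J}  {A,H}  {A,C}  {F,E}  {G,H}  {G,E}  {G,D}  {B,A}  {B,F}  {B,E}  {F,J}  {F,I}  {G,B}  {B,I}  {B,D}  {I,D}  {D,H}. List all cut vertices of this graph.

none

Removing B, for instance, still leaves 1 component. No single vertex removal increases the component count — the graph has no articulation points.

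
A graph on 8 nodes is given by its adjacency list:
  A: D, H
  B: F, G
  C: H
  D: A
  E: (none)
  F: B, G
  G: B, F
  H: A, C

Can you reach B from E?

The component containing E is {E}, and B is not in it.

No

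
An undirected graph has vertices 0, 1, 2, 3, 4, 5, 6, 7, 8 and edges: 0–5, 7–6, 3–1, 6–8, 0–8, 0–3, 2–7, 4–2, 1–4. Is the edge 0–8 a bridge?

After removing 0–8, the path 0-3-1-4-2-7-6-8 still connects them, so the edge is not a bridge.

No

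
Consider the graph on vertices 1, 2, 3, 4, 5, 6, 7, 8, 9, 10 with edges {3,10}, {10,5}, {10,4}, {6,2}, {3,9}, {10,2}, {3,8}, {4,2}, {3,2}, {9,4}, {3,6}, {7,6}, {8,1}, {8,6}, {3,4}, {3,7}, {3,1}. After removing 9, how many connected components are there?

1

With 9 gone, the remaining components are: {1, 2, 3, 4, 5, 6, 7, 8, 10}.
That is 1 component.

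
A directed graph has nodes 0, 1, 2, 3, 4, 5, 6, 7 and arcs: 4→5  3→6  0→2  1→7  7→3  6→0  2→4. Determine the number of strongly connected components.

8

{0} is an SCC by itself.
{7} is an SCC by itself.
{3} is an SCC by itself.
{6} is an SCC by itself.
{2} is an SCC by itself.
(and 3 more singleton SCCs)
That gives 8 strongly connected components.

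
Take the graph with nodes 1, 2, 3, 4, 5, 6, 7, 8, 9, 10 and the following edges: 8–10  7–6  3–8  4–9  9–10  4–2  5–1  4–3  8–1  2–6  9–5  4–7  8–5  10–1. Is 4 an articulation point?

Yes

Deleting 4 raises the number of components from 1 to 2, so 4 is a cut vertex.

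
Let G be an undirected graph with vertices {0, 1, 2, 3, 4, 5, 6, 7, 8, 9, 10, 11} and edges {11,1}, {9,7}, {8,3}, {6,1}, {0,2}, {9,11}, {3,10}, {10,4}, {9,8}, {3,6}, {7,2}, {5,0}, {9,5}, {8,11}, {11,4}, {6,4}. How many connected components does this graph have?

Starting from 0 we can reach 0, 1, 2, 3, 4, 5, 6, 7, 8, 9, 10, 11. That is one component of size 12.
Total: 1 component.

1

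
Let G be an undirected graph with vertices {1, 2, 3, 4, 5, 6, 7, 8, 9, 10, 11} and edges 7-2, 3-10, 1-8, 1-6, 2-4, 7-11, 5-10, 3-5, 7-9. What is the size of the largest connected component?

5

Starting from 3 we can reach 3, 5, 10. That is one component of size 3.
Starting from 1 we can reach 1, 6, 8. That is one component of size 3.
Starting from 2 we can reach 2, 4, 7, 9, 11. That is one component of size 5.
The largest has 5 vertices.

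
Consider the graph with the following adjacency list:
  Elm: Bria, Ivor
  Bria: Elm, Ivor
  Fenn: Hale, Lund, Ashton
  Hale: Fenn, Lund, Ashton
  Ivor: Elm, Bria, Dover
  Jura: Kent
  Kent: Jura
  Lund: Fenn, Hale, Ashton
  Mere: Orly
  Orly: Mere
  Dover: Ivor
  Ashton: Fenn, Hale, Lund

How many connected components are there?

Starting from Mere we can reach Mere, Orly. That is one component of size 2.
Starting from Jura we can reach Jura, Kent. That is one component of size 2.
Starting from Fenn we can reach Fenn, Hale, Lund, Ashton. That is one component of size 4.
Starting from Elm we can reach Elm, Bria, Ivor, Dover. That is one component of size 4.
Total: 4 components.

4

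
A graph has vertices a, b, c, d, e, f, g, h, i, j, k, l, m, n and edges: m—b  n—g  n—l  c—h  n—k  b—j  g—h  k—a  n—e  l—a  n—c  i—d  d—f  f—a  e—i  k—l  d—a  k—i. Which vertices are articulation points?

Removing b increases the component count from 2 to 3, so b is a cut vertex.
Removing n increases the component count from 2 to 3, so n is a cut vertex.
By contrast removing d leaves 2 components; it is not a cut vertex. No other vertex is a cut vertex either.

b, n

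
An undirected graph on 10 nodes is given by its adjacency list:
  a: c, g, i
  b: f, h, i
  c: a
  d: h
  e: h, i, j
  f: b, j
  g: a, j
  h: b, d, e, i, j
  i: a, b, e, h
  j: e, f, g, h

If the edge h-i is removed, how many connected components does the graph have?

h and i are still connected via h-b-i, so the component count stays at 1.

1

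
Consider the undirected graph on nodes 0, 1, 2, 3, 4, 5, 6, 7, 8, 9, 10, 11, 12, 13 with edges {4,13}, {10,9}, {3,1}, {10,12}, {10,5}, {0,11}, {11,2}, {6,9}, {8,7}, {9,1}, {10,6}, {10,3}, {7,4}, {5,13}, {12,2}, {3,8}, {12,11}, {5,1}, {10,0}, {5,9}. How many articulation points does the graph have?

1

Removing 10 increases the component count from 1 to 2, so 10 is a cut vertex.
By contrast removing 3 leaves 1 component; it is not a cut vertex. No other vertex is a cut vertex either.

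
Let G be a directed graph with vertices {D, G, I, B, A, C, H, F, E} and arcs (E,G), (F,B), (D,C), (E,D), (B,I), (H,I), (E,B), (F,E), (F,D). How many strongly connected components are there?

{A} is an SCC by itself.
{I} is an SCC by itself.
{D} is an SCC by itself.
{F} is an SCC by itself.
{B} is an SCC by itself.
(and 4 more singleton SCCs)
That gives 9 strongly connected components.

9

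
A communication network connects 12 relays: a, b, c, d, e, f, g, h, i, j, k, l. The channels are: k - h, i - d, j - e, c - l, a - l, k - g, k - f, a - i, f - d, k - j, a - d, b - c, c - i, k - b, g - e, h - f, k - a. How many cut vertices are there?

1

Removing k increases the component count from 1 to 2, so k is a cut vertex.
By contrast removing f leaves 1 component; it is not a cut vertex. No other vertex is a cut vertex either.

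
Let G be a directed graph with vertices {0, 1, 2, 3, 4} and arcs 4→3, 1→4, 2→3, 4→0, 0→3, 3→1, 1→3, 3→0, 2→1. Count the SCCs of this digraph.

{0, 1, 3, 4} are all mutually reachable — one SCC of size 4.
{2} is an SCC by itself.
That gives 2 strongly connected components.

2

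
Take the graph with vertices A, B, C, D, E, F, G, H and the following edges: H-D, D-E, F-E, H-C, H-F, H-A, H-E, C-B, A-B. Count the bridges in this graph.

0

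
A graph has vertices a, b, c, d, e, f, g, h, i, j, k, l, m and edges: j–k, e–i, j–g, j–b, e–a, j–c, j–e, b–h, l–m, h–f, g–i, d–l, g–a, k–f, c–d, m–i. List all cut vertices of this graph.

j

Removing j increases the component count from 1 to 2, so j is a cut vertex.
By contrast removing h leaves 1 component; it is not a cut vertex. No other vertex is a cut vertex either.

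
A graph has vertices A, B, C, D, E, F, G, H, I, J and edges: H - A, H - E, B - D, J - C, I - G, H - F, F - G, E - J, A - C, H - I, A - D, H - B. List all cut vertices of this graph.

H

Removing H increases the component count from 1 to 2, so H is a cut vertex.
By contrast removing F leaves 1 component; it is not a cut vertex. No other vertex is a cut vertex either.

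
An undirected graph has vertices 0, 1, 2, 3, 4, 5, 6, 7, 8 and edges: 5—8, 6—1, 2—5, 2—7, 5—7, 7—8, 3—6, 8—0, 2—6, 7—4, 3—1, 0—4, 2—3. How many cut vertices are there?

Removing 2 increases the component count from 1 to 2, so 2 is a cut vertex.
By contrast removing 5 leaves 1 component; it is not a cut vertex. No other vertex is a cut vertex either.

1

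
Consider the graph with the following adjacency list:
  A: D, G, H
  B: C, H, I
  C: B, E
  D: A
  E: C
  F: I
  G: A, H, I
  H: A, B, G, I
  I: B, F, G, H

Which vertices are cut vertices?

A, B, C, I

Removing A increases the component count from 1 to 2, so A is a cut vertex.
Removing B increases the component count from 1 to 2, so B is a cut vertex.
Removing C increases the component count from 1 to 2, so C is a cut vertex.
Likewise I is a cut vertex.
By contrast removing E leaves 1 component; it is not a cut vertex. No other vertex is a cut vertex either.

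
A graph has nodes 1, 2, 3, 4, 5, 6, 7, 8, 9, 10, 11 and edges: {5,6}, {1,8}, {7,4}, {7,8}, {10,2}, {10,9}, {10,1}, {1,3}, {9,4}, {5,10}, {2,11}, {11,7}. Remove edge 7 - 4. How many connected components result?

1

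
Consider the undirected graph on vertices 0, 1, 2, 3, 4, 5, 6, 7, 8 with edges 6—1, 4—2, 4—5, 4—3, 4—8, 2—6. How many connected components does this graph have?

3

0 is isolated — a component by itself.
7 is isolated — a component by itself.
Starting from 1 we can reach 1, 2, 3, 4, 5, 6, 8. That is one component of size 7.
Total: 3 components.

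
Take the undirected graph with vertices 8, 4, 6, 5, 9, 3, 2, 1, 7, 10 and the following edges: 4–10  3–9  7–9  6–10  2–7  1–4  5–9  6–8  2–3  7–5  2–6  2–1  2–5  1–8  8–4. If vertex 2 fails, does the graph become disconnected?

Deleting 2 raises the number of components from 1 to 2, so 2 is a cut vertex.

Yes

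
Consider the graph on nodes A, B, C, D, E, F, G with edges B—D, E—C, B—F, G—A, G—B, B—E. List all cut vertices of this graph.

B, E, G

Removing B increases the component count from 1 to 4, so B is a cut vertex.
Removing E increases the component count from 1 to 2, so E is a cut vertex.
Removing G increases the component count from 1 to 2, so G is a cut vertex.
By contrast removing D leaves 1 component; it is not a cut vertex. No other vertex is a cut vertex either.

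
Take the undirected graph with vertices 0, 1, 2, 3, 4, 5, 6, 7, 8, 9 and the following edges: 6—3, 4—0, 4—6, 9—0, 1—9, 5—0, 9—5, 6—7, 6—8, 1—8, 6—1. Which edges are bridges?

The edges on the cycle 4-6-1-9-5-0-4 are not bridges since each lies on that cycle.
But removing 6—7 disconnects 6 from 7; removing 6—3 disconnects 6 from 3 — these are bridges.

3-6, 6-7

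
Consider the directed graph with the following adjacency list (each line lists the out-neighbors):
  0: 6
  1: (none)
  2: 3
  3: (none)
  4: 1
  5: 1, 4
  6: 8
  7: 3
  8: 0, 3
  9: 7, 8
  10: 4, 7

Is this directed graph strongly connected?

There is no directed path from 3 to 8, so the graph is not strongly connected.

No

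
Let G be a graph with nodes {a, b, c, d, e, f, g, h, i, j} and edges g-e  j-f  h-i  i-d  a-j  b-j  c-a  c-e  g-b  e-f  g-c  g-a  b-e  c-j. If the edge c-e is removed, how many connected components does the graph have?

c and e are still connected via c-g-e, so the component count stays at 2.

2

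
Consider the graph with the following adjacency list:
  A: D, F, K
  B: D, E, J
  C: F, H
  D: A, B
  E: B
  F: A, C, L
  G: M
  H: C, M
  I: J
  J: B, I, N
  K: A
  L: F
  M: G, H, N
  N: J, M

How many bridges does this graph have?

5

The edges on the cycle C-F-A-D-B-J-N-M-H-C are not bridges since each lies on that cycle.
But removing A-K disconnects A from K; removing F-L disconnects F from L; removing I-J disconnects I from J; removing E-B disconnects E from B — these are bridges.
In total 5 edges are bridges.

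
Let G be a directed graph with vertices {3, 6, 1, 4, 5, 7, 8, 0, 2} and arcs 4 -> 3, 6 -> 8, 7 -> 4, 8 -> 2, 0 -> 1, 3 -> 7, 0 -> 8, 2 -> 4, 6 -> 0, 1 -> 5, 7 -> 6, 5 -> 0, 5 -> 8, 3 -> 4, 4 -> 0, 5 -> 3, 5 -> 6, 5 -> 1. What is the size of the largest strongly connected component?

9

{0, 1, 2, 3, 4, 5, 6, 7, 8} are all mutually reachable — one SCC of size 9.
The largest has 9 vertices.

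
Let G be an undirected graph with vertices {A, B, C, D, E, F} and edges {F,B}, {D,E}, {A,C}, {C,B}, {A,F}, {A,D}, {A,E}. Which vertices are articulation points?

Removing A increases the component count from 1 to 2, so A is a cut vertex.
By contrast removing C leaves 1 component; it is not a cut vertex. No other vertex is a cut vertex either.

A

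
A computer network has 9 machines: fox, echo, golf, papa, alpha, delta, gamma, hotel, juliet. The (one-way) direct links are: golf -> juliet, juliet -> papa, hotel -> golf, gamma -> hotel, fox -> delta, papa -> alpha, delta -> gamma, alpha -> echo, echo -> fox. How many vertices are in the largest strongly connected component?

9

{fox, echo, golf, papa, alpha, delta, gamma, hotel, juliet} are all mutually reachable — one SCC of size 9.
The largest has 9 vertices.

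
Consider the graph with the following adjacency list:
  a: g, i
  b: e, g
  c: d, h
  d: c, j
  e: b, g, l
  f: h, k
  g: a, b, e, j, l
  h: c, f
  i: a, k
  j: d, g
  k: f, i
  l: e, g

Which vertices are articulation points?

g

Removing g increases the component count from 1 to 2, so g is a cut vertex.
By contrast removing h leaves 1 component; it is not a cut vertex. No other vertex is a cut vertex either.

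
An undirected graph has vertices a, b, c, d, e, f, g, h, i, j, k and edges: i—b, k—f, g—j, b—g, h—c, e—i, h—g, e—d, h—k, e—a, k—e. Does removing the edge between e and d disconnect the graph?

Yes

Removing e—d leaves no path between e and d: the component count goes from 1 to 2. So it is a bridge.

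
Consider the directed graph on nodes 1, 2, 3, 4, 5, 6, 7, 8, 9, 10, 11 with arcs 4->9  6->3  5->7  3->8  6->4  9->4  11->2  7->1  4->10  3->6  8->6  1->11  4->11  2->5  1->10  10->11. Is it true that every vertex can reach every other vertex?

No

There is no directed path from 11 to 9, so the graph is not strongly connected.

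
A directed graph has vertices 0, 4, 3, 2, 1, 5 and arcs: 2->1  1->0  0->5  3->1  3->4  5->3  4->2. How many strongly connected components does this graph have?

{0, 1, 2, 3, 4, 5} are all mutually reachable — one SCC of size 6.
That gives 1 strongly connected component.

1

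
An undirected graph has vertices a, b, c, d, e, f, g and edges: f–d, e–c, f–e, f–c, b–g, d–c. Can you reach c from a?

No

The component containing a is {a}, and c is not in it.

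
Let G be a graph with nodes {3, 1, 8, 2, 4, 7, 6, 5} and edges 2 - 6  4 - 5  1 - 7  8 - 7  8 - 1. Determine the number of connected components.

3 is isolated — a component by itself.
Starting from 4 we can reach 4, 5. That is one component of size 2.
Starting from 2 we can reach 2, 6. That is one component of size 2.
Starting from 1 we can reach 1, 7, 8. That is one component of size 3.
Total: 4 components.

4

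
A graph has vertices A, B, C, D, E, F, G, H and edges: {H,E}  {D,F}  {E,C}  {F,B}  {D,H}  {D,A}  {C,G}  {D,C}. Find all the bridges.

A-D, B-F, C-G, D-F

The edges on the cycle D-H-E-C-D are not bridges since each lies on that cycle.
But removing C - G disconnects C from G; removing F - B disconnects F from B; removing D - F disconnects D from F; removing D - A disconnects D from A — these are bridges.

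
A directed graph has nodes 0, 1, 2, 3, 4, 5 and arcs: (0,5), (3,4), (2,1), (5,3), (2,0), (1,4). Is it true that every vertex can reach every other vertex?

There is no directed path from 0 to 2, so the graph is not strongly connected.

No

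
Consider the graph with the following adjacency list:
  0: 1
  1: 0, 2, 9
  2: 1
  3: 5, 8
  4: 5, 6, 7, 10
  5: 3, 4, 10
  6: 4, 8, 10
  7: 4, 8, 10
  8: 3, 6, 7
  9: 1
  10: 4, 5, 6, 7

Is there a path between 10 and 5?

From 10 we can reach 3, 4, 5, 6, 7, 8, 10, which includes 5.

Yes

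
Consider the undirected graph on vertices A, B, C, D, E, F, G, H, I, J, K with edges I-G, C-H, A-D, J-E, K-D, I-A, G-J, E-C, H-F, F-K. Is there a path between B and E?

The component containing B is {B}, and E is not in it.

No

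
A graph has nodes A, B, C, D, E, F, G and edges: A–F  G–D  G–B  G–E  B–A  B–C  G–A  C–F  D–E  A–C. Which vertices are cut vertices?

G

Removing G increases the component count from 1 to 2, so G is a cut vertex.
By contrast removing F leaves 1 component; it is not a cut vertex. No other vertex is a cut vertex either.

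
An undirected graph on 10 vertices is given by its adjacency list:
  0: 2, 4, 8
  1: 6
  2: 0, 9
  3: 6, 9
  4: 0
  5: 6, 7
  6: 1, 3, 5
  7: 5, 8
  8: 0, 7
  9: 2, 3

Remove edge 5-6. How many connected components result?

1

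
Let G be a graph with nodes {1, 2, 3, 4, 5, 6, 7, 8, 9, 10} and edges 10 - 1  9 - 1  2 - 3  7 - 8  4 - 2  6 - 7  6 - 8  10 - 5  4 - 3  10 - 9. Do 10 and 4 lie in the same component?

No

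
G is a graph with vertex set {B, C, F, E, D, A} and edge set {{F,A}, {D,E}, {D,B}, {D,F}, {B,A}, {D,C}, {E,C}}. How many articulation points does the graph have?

Removing D increases the component count from 1 to 2, so D is a cut vertex.
By contrast removing B leaves 1 component; it is not a cut vertex. No other vertex is a cut vertex either.

1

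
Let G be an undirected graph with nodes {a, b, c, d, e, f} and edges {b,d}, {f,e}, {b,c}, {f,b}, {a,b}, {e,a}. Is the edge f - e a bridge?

No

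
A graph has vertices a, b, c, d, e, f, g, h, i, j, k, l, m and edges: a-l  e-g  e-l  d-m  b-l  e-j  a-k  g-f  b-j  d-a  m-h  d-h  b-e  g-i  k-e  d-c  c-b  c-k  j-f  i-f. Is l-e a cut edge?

No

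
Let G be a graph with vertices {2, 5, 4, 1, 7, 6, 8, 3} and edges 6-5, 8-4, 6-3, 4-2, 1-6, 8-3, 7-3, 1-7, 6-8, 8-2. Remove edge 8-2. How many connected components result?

8 and 2 are still connected via 8-4-2, so the component count stays at 1.

1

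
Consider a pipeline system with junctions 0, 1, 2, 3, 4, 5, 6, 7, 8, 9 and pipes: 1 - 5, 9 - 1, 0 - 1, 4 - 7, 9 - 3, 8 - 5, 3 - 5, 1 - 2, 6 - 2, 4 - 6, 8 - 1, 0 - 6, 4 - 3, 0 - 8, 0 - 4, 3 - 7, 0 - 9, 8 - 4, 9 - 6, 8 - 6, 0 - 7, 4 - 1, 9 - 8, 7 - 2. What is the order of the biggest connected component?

Starting from 0 we can reach 0, 1, 2, 3, 4, 5, 6, 7, 8, 9. That is one component of size 10.
The largest has 10 vertices.

10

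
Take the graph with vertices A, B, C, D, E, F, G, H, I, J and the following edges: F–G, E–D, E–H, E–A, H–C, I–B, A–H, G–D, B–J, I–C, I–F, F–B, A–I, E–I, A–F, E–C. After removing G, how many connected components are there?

1

With G gone, the remaining components are: {A, B, C, D, E, F, H, I, J}.
That is 1 component.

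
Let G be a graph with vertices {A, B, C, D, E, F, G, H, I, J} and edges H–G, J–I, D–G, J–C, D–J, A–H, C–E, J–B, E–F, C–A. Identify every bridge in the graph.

B-J, C-E, E-F, I-J

The edges on the cycle D-J-C-A-H-G-D are not bridges since each lies on that cycle.
But removing J–I disconnects J from I; removing B–J disconnects B from J; removing C–E disconnects C from E; removing F–E disconnects F from E — these are bridges.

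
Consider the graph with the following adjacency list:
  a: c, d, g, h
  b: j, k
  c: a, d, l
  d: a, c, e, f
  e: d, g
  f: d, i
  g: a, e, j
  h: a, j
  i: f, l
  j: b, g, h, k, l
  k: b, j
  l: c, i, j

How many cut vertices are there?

Removing j increases the component count from 1 to 2, so j is a cut vertex.
By contrast removing d leaves 1 component; it is not a cut vertex. No other vertex is a cut vertex either.

1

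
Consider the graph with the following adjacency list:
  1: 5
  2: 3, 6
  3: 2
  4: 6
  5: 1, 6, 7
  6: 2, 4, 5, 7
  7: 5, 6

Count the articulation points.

3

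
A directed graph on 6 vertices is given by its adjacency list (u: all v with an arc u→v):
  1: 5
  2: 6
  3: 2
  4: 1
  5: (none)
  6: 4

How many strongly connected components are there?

6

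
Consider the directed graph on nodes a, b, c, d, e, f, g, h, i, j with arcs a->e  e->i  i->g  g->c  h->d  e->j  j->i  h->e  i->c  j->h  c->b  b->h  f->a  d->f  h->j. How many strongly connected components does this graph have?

1

{a, b, c, d, e, f, g, h, i, j} are all mutually reachable — one SCC of size 10.
That gives 1 strongly connected component.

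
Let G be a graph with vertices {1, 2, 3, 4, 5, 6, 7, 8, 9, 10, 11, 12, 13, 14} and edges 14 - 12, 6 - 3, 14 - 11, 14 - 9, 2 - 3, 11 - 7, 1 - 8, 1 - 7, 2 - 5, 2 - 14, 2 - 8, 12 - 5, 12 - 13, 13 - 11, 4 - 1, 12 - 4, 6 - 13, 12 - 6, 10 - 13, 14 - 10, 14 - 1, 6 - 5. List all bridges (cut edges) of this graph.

The edges on the cycle 2-14-12-6-3-2 are not bridges since each lies on that cycle.
But removing 9 - 14 disconnects 9 from 14 — this is a bridge.

14-9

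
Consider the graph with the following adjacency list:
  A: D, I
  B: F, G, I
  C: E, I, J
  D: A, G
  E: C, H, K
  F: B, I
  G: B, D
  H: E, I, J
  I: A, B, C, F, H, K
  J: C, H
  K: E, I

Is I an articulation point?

Yes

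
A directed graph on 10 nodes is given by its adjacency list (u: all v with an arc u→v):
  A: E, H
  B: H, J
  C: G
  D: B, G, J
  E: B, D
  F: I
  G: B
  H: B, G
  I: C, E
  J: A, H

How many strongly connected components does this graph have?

{A, B, D, E, G, H, J} are all mutually reachable — one SCC of size 7.
{C} is an SCC by itself.
{I} is an SCC by itself.
{F} is an SCC by itself.
That gives 4 strongly connected components.

4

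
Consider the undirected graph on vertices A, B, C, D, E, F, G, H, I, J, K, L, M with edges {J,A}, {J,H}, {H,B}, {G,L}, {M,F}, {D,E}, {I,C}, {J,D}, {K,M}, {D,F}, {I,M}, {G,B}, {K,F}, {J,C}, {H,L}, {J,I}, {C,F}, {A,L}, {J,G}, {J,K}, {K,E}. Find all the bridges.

none

The edges on the cycle J-I-C-J are not bridges since each lies on that cycle.
Every edge lies on some cycle, so there are no bridges.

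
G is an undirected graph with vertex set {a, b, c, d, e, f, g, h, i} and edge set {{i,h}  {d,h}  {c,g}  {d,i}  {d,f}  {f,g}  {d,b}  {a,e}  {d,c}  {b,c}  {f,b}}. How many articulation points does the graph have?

Removing d increases the component count from 2 to 3, so d is a cut vertex.
By contrast removing b leaves 2 components; it is not a cut vertex. No other vertex is a cut vertex either.

1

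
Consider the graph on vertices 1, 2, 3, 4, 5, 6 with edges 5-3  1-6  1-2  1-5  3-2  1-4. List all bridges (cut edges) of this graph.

1-4, 1-6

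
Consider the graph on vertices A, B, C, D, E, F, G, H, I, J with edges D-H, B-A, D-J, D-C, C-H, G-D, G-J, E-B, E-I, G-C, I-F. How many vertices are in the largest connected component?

5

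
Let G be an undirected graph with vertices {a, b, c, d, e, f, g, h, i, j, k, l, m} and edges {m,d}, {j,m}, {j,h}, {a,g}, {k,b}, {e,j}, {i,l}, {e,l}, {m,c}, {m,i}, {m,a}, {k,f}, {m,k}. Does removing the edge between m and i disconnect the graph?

After removing m—i, the path m-j-e-l-i still connects them, so the edge is not a bridge.

No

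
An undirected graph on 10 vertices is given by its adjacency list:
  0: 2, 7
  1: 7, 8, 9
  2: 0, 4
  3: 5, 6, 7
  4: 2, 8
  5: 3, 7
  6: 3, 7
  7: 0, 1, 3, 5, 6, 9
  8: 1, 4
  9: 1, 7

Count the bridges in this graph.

The edges on the cycle 7-9-1-7 are not bridges since each lies on that cycle.
Every edge lies on some cycle, so there are no bridges.

0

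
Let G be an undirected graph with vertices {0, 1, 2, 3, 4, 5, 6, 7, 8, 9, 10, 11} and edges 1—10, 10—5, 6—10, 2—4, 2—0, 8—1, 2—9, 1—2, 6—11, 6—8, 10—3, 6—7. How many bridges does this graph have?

The edges on the cycle 6-8-1-10-6 are not bridges since each lies on that cycle.
But removing 0—2 disconnects 0 from 2; removing 2—9 disconnects 2 from 9; removing 5—10 disconnects 5 from 10; removing 1—2 disconnects 1 from 2 — these are bridges.
In total 8 edges are bridges.

8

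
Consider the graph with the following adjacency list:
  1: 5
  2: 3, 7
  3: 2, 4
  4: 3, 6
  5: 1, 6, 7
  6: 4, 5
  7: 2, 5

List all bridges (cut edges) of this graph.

The edges on the cycle 6-5-7-2-3-4-6 are not bridges since each lies on that cycle.
But removing 5-1 disconnects 5 from 1 — this is a bridge.

1-5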